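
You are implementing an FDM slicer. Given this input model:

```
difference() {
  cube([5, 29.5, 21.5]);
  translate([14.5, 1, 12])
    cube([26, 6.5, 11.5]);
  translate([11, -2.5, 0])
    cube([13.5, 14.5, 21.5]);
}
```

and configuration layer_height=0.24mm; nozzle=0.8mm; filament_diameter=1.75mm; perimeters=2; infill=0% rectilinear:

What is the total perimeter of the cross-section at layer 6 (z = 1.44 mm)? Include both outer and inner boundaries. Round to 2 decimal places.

69.00 mm

At z = 1.44 mm: the cube is present — its section is the full 5×29.5 rectangle (perimeter 69.00 mm); the cube at (14.5, 1) does not reach this height (z outside [12, 23.5]); the 13.5×14.5 cube at (11, -2.5) contributes its full rectangle (perimeter 56.00 mm); Subtracting the remaining from the first: starting from the 5×29.5 cube, the 13.5×14.5 cube at (11, -2.5) misses the remaining region (no effect) — boundary = 69.00 mm. Overall, the cross-section is a single solid region. Total boundary length (outer) = 69.00 mm.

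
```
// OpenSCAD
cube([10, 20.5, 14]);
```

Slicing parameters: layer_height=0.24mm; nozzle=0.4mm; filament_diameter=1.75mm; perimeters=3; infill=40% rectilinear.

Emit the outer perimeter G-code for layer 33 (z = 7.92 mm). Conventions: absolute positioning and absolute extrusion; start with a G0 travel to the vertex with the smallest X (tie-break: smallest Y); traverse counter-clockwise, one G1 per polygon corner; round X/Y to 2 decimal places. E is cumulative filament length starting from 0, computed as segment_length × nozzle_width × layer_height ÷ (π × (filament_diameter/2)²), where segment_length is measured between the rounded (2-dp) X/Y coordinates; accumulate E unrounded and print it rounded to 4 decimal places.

At z = 7.92 mm: the cube is present — its section is the full 10×20.5 rectangle. The outline is a single polygon with 4 vertices. Extrusion per mm of travel: 0.4 × 0.24 / (π × 0.875²) = 0.039912. Accumulating E over each segment gives final E = 2.4346.

G0 X0.00 Y0.00 Z7.92
G1 X10.00 Y0.00 E0.3991
G1 X10.00 Y20.50 E1.2173
G1 X0.00 Y20.50 E1.6164
G1 X0.00 Y0.00 E2.4346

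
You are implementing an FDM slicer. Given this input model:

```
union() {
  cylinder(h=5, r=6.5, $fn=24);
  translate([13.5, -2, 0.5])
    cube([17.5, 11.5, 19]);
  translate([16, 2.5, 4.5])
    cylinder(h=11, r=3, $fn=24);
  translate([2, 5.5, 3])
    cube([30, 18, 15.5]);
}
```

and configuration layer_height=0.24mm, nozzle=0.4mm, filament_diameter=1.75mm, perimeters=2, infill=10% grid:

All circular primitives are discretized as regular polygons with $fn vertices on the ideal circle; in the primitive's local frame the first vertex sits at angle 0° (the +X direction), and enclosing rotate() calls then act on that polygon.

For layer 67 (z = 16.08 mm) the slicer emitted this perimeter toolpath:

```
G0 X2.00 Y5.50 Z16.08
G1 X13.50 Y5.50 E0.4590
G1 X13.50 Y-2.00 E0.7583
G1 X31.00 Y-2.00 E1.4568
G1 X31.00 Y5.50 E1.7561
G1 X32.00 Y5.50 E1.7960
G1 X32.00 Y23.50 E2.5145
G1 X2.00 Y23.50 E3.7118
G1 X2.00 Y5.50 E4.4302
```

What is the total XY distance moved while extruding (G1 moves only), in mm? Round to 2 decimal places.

Sum the Euclidean lengths of each G1 segment: total = 111.00 mm.

111.00 mm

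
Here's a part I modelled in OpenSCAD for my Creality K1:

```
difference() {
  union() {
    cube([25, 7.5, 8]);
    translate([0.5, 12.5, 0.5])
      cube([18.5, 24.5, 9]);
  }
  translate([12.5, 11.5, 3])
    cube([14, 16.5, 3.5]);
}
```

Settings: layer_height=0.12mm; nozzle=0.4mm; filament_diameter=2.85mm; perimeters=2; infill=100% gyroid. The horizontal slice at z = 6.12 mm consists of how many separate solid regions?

2

At z = 6.12 mm: the cube is present — its section is the full 25×7.5 rectangle; the cube at (0.5, 12.5) (footprint 18.5×24.5) is included at this height; Combining (union): the 2 present regions are separate (no shared area or edge), so areas and boundary lengths simply add and each stays a separate island — 2 connected regions; the cube at (12.5, 11.5) is present — its section is the full 14×16.5 rectangle; Subtracting the remaining from the first: starting from the result so far, the 14×16.5 cube at (12.5, 11.5) partially overlaps it — only the 100.75 mm² overlap (of its 231.00 mm²) is removed, clipping the outline — 2 connected regions. The result has 2 disconnected regions.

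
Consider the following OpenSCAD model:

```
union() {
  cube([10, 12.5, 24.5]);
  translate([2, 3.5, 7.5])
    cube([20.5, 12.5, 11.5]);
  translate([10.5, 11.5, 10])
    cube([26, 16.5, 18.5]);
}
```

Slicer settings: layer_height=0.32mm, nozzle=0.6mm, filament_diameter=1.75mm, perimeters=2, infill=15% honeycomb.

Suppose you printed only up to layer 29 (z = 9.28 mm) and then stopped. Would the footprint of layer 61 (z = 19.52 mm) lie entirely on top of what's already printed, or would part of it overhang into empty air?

Compare the two slices. At z = 9.28: the cube is present — its section is the full 10×12.5 rectangle (area 125.00 mm²); the cube at (2, 3.5) (footprint 20.5×12.5) is included at this height (area 256.25 mm²); the cube at (10.5, 11.5) is not intersected at this z (z outside [10, 28.5]); Taking the union: the regions partially overlap — summed areas 381.25 mm² minus the doubly-counted overlap 72.00 mm² gives 309.25 mm² — area = 309.25 mm². At z = 19.52: the cube (footprint 10×12.5) is included at this height (area 125.00 mm²); the cube at (2, 3.5) is not intersected at this z (z outside [7.5, 19]); the cube at (10.5, 11.5) is present — its section is the full 26×16.5 rectangle (area 429.00 mm²); Merging all regions: the 2 present regions are separate (no shared area or edge), so areas and boundary lengths simply add and each stays a separate island — area = 554.00 mm². Checking containment: at z = 19.52 the cross-section extends beyond the z = 9.28 cross-section by about 375.00 mm².

part overhangs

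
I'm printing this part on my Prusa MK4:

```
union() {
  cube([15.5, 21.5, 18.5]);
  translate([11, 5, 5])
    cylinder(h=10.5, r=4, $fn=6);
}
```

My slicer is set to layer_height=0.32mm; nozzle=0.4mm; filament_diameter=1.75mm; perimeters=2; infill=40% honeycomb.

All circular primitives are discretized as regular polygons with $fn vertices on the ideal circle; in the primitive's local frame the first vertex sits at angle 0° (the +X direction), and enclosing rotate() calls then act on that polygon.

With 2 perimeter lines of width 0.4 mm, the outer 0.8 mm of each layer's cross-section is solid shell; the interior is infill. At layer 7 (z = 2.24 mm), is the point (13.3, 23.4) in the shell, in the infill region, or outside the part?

outside

At z = 2.24 mm: the cube (footprint 15.5×21.5) is included at this height; the cylinder at (11, 5) does not reach this height (z outside [5, 15.5]); Combining (union): only the 15.5×21.5 cube is present, so the union is just that shape — 1 connected region. Overall, the cross-section is a single solid region. The nearest boundary edge runs (15.50, 21.50)→(0.00, 21.50); distance from the point to it = 1.90 mm. The point is not inside any of the regions above, so it lies outside the cross-section (1.90 mm from the nearest boundary).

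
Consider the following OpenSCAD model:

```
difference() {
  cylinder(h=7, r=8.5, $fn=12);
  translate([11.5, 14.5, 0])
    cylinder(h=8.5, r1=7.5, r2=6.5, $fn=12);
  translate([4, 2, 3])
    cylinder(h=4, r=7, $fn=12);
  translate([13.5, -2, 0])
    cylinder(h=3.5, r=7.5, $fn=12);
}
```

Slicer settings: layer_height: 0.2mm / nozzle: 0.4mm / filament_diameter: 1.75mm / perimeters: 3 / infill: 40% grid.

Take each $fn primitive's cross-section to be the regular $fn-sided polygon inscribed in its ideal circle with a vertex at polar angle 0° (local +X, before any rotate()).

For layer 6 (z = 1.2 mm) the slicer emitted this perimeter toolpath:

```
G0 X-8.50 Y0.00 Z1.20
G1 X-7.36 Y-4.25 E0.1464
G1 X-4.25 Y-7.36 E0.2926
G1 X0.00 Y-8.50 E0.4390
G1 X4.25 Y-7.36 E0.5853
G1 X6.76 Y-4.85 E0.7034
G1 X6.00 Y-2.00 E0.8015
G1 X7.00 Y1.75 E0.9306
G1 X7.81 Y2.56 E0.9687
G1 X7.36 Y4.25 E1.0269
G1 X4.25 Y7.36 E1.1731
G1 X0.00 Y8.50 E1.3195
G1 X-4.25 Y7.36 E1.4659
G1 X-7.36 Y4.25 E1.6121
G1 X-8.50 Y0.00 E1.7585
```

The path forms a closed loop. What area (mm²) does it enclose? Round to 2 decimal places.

206.45 mm²

Apply the shoelace formula to the sequence of (X, Y) vertices; enclosed area = 206.45 mm².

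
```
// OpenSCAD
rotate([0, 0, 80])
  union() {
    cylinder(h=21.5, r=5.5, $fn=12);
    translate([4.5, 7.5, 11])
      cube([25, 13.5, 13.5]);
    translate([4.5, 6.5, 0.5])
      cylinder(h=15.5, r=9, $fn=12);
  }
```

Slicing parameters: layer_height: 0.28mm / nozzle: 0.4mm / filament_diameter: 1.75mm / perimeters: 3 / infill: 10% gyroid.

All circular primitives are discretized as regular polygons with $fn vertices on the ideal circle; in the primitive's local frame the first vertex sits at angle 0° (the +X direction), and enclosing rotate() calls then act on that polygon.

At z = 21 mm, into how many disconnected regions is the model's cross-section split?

2

At z = 21 mm: the r=5.5 cylinder contributes a regular 12-gon of circumradius 5.5; the 25×13.5 cube at (4.5, 7.5) contributes its full rectangle; the cylinder at (4.5, 6.5) is not intersected at this z (z outside [0.5, 16]); Merging all regions: the 2 present regions are separate (no shared area or edge), so areas and boundary lengths simply add and each stays a separate island — 2 connected regions; (rotated 80° about Z; rotation is an isometry so areas/perimeters/island counts are preserved). The result has 2 disconnected regions.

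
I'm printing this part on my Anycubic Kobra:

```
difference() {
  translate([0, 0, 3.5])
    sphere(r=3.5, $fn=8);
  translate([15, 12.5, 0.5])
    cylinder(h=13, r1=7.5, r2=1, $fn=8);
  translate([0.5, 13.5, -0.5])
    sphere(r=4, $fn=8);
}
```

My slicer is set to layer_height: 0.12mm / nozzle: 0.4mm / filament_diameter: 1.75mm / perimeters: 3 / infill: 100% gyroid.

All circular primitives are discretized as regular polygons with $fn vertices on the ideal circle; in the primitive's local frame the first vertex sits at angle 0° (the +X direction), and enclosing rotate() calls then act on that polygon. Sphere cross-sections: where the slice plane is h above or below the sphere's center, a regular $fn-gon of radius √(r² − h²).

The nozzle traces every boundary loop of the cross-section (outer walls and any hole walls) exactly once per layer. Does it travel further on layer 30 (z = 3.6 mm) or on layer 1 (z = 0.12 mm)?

layer 30 (z = 3.6 mm)

Layer 30 (z = 3.6): the sphere: section is a regular 8-gon, circumradius = √(r²−h²) = √(3.5²−0.1²) = 3.499 (perimeter = 2·8·3.499·sin(180°/8) = 21.42 mm); the cone at (15, 12.5) contributes a regular 8-gon of circumradius 5.950 (interpolated between r1=7.5 and r2=1 at t=0.238) (perimeter = 2·8·5.950·sin(180°/8) = 36.43 mm); the sphere at (0.5, 13.5) is not intersected at this z (|z−center|=4.100 > r=4); After the difference (first − rest): starting from the r=3.5 sphere, the cone at (15, 12.5) misses the remaining region (no effect) — boundary = 21.42 mm. So its perimeter = 21.42 mm. Layer 1 (z = 0.12): the sphere: section is a regular 8-gon, circumradius = √(r²−h²) = √(3.5²−3.38²) = 0.909 (perimeter = 2·8·0.909·sin(180°/8) = 5.56 mm); the cone at (15, 12.5) is not intersected at this z (z outside [0.5, 13.5]); the r=4 sphere at (0.5, 13.5) slices to a regular 8-gon of circumradius 3.952 (√(r²−h²) with h=0.62 from center) (perimeter = 2·8·3.952·sin(180°/8) = 24.20 mm); Subtracting the remaining from the first: starting from the r=3.5 sphere, the r=4 sphere at (0.5, 13.5) misses the remaining region (no effect) — boundary = 5.56 mm. So its perimeter = 5.56 mm. Layer 30 is larger (21.42 vs 5.56 mm).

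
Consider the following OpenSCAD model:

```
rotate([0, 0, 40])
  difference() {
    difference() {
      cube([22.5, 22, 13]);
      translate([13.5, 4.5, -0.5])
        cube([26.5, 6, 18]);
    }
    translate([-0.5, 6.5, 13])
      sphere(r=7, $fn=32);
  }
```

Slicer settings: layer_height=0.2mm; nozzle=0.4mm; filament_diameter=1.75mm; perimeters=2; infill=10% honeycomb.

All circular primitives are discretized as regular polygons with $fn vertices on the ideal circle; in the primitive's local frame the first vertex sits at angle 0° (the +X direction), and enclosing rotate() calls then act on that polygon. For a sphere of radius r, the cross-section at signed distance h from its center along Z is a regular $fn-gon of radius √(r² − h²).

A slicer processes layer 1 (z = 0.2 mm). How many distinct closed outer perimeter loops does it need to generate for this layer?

At z = 0.2 mm: the cube is present — its section is the full 22.5×22 rectangle; the cube at (13.5, 4.5) (footprint 26.5×6) is included at this height; After the difference (first − rest): starting from the 22.5×22 cube, the 26.5×6 cube at (13.5, 4.5) partially overlaps it — only the 54.00 mm² overlap (of its 159.00 mm²) is removed, clipping the outline — 1 connected region; the sphere at (-0.5, 6.5) does not reach this height (|z−center|=12.800 > r=7); Subtracting the remaining from the first: none of the subtracted shapes is present at this height, so the result so far is unchanged — 1 connected region; (rotated 40° about Z; rotation is an isometry so areas/perimeters/island counts are preserved). The result has 1 disconnected region.

1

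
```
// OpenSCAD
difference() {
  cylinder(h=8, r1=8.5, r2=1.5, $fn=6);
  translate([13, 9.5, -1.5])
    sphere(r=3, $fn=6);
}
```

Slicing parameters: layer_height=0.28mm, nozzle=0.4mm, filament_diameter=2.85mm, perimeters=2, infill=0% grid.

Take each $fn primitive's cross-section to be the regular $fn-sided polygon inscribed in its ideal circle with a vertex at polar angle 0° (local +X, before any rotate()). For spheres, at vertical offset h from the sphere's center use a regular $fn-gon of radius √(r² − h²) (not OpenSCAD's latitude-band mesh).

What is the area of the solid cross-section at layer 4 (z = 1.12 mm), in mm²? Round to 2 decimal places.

At z = 1.12 mm: the cone: at t=0.140 of its height the radius interpolates to r₁+(r₂−r₁)t = 7.520, giving a regular 6-gon of that circumradius (area = (6/2)·7.520²·sin(360°/6) = 146.92 mm²); the r=3 sphere at (13, 9.5) slices to a regular 6-gon of circumradius 1.461 (√(r²−h²) with h=2.62 from center) (area = (6/2)·1.461²·sin(360°/6) = 5.55 mm²); Taking the first minus the rest: starting from the cone (146.92 mm²), the r=3 sphere at (13, 9.5) misses the remaining region (no effect) — area = 146.92 mm². Overall, the cross-section is a single solid region. Net area = 146.92 mm².

146.92 mm²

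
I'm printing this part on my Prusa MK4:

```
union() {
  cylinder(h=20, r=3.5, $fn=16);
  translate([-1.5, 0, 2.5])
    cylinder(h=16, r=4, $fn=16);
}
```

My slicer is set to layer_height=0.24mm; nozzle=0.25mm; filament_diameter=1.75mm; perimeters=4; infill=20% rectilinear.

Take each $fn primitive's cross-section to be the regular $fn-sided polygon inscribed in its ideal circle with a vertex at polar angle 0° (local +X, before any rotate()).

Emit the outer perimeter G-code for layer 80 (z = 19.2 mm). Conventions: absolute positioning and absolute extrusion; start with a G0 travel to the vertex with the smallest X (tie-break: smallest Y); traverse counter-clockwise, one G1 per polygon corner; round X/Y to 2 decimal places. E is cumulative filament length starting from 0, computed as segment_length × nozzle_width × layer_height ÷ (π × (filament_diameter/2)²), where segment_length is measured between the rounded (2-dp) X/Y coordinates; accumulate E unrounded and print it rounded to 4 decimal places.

At z = 19.2 mm: the r=3.5 cylinder contributes a regular 16-gon of circumradius 3.5; the cylinder at (-1.5, 0) is absent (z outside [2.5, 18.5]); Taking the union: only the r=3.5 cylinder is present, so the union is just that shape — 1 connected region. The outline is a single polygon with 16 vertices. Extrusion per mm of travel: 0.25 × 0.24 / (π × 0.875²) = 0.024945. Accumulating E over each segment gives final E = 0.5445.

G0 X-3.50 Y0.00 Z19.20
G1 X-3.23 Y-1.34 E0.0341
G1 X-2.47 Y-2.47 E0.0681
G1 X-1.34 Y-3.23 E0.1020
G1 X0.00 Y-3.50 E0.1361
G1 X1.34 Y-3.23 E0.1702
G1 X2.47 Y-2.47 E0.2042
G1 X3.23 Y-1.34 E0.2382
G1 X3.50 Y0.00 E0.2723
G1 X3.23 Y1.34 E0.3064
G1 X2.47 Y2.47 E0.3403
G1 X1.34 Y3.23 E0.3743
G1 X0.00 Y3.50 E0.4084
G1 X-1.34 Y3.23 E0.4425
G1 X-2.47 Y2.47 E0.4765
G1 X-3.23 Y1.34 E0.5104
G1 X-3.50 Y0.00 E0.5445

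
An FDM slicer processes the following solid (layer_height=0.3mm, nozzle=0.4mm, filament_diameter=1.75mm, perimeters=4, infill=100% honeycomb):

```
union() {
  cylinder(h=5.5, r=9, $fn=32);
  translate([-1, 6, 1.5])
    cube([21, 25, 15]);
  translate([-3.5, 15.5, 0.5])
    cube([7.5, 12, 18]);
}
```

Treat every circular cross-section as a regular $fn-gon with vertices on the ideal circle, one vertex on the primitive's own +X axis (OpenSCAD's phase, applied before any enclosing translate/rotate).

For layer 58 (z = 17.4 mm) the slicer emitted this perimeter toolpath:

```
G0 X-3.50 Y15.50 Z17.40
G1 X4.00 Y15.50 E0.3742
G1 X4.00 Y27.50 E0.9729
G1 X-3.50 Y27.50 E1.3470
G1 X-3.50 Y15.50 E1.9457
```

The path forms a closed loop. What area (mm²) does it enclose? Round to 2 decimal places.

Apply the shoelace formula to the sequence of (X, Y) vertices; enclosed area = 90.00 mm².

90.00 mm²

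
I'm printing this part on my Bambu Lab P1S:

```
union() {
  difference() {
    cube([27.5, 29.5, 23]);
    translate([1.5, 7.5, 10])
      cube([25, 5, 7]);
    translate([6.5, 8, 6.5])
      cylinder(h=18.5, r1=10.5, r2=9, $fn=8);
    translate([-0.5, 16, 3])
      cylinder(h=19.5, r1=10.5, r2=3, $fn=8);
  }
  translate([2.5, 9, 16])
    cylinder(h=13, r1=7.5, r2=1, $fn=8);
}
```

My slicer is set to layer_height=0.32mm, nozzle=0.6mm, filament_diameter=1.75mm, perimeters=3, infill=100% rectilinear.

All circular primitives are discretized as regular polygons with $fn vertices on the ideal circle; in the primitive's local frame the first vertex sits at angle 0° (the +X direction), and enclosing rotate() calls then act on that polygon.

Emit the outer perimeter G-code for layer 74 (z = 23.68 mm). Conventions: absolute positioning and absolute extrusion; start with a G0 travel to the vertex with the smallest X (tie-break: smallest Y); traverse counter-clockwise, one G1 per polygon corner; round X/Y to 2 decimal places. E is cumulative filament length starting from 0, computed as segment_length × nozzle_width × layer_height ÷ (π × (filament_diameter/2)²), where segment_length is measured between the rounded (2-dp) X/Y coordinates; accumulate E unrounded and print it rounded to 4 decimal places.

G0 X-1.16 Y9.00 Z23.68
G1 X-0.09 Y6.41 E0.2237
G1 X2.50 Y5.34 E0.4474
G1 X5.09 Y6.41 E0.6711
G1 X6.16 Y9.00 E0.8948
G1 X5.09 Y11.59 E1.1185
G1 X2.50 Y12.66 E1.3422
G1 X-0.09 Y11.59 E1.5659
G1 X-1.16 Y9.00 E1.7895

At z = 23.68 mm: the cube is not intersected at this z (z outside [0, 23]); the cube at (1.5, 7.5) is not intersected at this z (z outside [10, 17]); the cone at (6.5, 8): at t=0.929 of its height the radius interpolates to r₁+(r₂−r₁)t = 9.107, giving a regular 8-gon of that circumradius; the cone at (-0.5, 16) is absent (z outside [3, 22.5]); Taking the first minus the rest: the first operand is absent here, so nothing remains; the cone at (2.5, 9) (r1=7.5→r2=1) has section circumradius 3.660 here — a regular 8-gon; Merging all regions: only the cone at (2.5, 9) is present, so the union is just that shape — 1 connected region. The outline is a single polygon with 8 vertices. Extrusion per mm of travel: 0.6 × 0.32 / (π × 0.875²) = 0.079824. Accumulating E over each segment gives final E = 1.7895.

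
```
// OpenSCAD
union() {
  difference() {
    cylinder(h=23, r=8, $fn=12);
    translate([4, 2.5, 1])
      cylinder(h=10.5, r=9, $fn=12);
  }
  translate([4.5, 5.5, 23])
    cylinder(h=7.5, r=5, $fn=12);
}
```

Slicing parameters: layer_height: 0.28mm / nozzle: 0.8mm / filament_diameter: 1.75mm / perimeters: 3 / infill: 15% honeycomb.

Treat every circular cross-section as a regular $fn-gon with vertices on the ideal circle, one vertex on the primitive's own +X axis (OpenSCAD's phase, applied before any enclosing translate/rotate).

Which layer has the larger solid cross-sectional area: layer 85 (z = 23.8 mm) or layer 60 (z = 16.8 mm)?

layer 60 (z = 16.8 mm)

Layer 85 (z = 23.8): the cylinder is absent (z outside [0, 23]); the cylinder at (4, 2.5) does not reach this height (z outside [1, 11.5]); Subtracting the remaining from the first: the first operand is absent here, so nothing remains; the cylinder at (4.5, 5.5): section is a regular 12-gon, circumradius r=5 (area = (12/2)·5.000²·sin(360°/12) = 75.00 mm²); Taking the union: only the r=5 cylinder at (4.5, 5.5) is present, so the union is just that shape — area = 75.00 mm². So its area = 75.00 mm². Layer 60 (z = 16.8): the r=8 cylinder gives a regular 12-gon of circumradius 8 (constant along its height) (area = (12/2)·8.000²·sin(360°/12) = 192.00 mm²); the cylinder at (4, 2.5) is not intersected at this z (z outside [1, 11.5]); Subtracting the remaining from the first: none of the subtracted shapes is present at this height, so the r=8 cylinder is unchanged — area = 192.00 mm²; the cylinder at (4.5, 5.5) is absent (z outside [23, 30.5]); Combining (union): only the result so far is present, so the union is just that shape — area = 192.00 mm². So its area = 192.00 mm². Layer 60 is larger (192.00 vs 75.00 mm²).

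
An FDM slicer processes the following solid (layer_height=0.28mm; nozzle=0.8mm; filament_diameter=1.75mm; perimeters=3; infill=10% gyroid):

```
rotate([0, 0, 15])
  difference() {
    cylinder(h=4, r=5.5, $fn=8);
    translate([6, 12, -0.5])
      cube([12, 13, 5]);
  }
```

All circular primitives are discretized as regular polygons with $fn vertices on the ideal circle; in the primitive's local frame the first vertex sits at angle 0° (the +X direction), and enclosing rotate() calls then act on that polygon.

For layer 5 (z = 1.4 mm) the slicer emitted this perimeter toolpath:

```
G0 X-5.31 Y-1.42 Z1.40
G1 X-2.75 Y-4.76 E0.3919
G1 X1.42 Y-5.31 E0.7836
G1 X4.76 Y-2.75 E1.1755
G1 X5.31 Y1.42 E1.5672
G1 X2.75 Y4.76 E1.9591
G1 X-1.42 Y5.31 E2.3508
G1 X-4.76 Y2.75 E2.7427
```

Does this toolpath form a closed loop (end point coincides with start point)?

Start point (G0): (-5.31, -1.42). End point (last G1): the path does not return to the start — open.

no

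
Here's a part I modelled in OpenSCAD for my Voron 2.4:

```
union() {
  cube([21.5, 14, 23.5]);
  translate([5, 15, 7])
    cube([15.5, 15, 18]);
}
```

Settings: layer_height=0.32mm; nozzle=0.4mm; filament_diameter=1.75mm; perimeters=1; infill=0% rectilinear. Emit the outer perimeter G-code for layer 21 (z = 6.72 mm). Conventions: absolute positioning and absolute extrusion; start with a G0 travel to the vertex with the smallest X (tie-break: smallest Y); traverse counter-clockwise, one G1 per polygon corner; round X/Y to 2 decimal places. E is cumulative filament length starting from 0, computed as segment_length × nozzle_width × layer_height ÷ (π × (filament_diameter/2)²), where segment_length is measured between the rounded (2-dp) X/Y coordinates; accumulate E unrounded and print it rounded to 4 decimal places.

At z = 6.72 mm: the 21.5×14 cube contributes its full rectangle; the cube at (5, 15) is not intersected at this z (z outside [7, 25]); Merging all regions: only the 21.5×14 cube is present, so the union is just that shape — 1 connected region. The outline is a single polygon with 4 vertices. Extrusion per mm of travel: 0.4 × 0.32 / (π × 0.875²) = 0.053216. Accumulating E over each segment gives final E = 3.7784.

G0 X0.00 Y0.00 Z6.72
G1 X21.50 Y0.00 E1.1441
G1 X21.50 Y14.00 E1.8892
G1 X0.00 Y14.00 E3.0333
G1 X0.00 Y0.00 E3.7784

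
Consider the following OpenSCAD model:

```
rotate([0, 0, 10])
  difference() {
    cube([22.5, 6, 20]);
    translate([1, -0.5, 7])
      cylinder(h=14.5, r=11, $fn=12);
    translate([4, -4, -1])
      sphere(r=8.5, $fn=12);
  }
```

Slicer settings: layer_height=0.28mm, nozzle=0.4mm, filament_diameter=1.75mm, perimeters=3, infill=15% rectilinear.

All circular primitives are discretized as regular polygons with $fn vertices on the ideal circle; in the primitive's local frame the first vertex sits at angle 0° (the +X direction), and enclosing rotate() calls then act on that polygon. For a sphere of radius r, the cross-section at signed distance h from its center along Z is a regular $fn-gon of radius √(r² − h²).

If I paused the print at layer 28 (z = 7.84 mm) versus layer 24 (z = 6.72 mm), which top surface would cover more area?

Layer 28 (z = 7.84): the cube is present — its section is the full 22.5×6 rectangle (area 135.00 mm²); the cylinder at (1, -0.5): section is a regular 12-gon, circumradius r=11 (area = (12/2)·11.000²·sin(360°/12) = 363.00 mm²); the sphere at (4, -4) is absent (|z−center|=8.840 > r=8.5); Taking the first minus the rest: starting from the 22.5×6 cube (135.00 mm²), the r=11 cylinder at (1, -0.5) partially overlaps it — only the 66.01 mm² overlap (of its 363.00 mm²) is removed, clipping the outline — area = 68.99 mm²; (rotated 10° about Z; rotation is an isometry so areas/perimeters/island counts are preserved). So its area = 68.99 mm². Layer 24 (z = 6.72): the cube is present — its section is the full 22.5×6 rectangle (area 135.00 mm²); the cylinder at (1, -0.5) does not reach this height (z outside [7, 21.5]); the r=8.5 sphere at (4, -4) contributes a regular 12-gon of circumradius √(8.5²−7.72²) = 3.557 (area = (12/2)·3.557²·sin(360°/12) = 37.95 mm²); After the difference (first − rest): starting from the 22.5×6 cube (135.00 mm²), the r=8.5 sphere at (4, -4) misses the remaining region (no effect) — area = 135.00 mm²; (rotated 10° about Z; rotation is an isometry so areas/perimeters/island counts are preserved). So its area = 135.00 mm². Layer 24 is larger (135.00 vs 68.99 mm²).

layer 24 (z = 6.72 mm)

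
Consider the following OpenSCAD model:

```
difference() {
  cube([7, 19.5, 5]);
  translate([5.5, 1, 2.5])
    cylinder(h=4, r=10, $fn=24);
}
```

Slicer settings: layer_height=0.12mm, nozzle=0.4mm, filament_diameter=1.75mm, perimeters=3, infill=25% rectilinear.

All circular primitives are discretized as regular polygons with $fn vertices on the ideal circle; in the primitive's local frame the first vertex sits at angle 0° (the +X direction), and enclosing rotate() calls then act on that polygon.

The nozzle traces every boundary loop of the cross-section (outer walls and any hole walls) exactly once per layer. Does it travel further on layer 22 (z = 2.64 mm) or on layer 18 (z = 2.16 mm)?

Layer 22 (z = 2.64): the cube is present — its section is the full 7×19.5 rectangle (perimeter 53.00 mm); the cylinder at (5.5, 1): section is a regular 24-gon, circumradius r=10 (perimeter = 2·24·10.000·sin(180°/24) = 62.65 mm); Taking the first minus the rest: starting from the 7×19.5 cube, the r=10 cylinder at (5.5, 1) partially overlaps it — only the 73.62 mm² overlap (of its 310.58 mm²) is removed, clipping the outline — boundary = 33.29 mm. So its perimeter = 33.29 mm. Layer 18 (z = 2.16): the cube is present — its section is the full 7×19.5 rectangle (perimeter 53.00 mm); the cylinder at (5.5, 1) does not reach this height (z outside [2.5, 6.5]); Subtracting the remaining from the first: none of the subtracted shapes is present at this height, so the 7×19.5 cube is unchanged — boundary = 53.00 mm. So its perimeter = 53.00 mm. Layer 18 is larger (53.00 vs 33.29 mm).

layer 18 (z = 2.16 mm)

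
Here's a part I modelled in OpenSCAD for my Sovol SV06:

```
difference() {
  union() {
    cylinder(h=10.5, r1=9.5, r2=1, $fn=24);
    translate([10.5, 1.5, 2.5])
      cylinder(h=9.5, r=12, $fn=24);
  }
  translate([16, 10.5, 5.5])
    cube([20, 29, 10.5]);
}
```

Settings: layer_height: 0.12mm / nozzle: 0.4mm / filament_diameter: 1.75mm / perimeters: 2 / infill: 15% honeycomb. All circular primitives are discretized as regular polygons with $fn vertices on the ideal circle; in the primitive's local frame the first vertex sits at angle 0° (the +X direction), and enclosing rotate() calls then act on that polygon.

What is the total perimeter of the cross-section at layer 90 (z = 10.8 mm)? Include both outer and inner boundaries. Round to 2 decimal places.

At z = 10.8 mm: the cone does not reach this height (z outside [0, 10.5]); the cylinder at (10.5, 1.5): section is a regular 24-gon, circumradius r=12 (perimeter = 2·24·12.000·sin(180°/24) = 75.18 mm); Merging all regions: only the r=12 cylinder at (10.5, 1.5) is present, so the union is just that shape — boundary = 75.18 mm; the cube at (16, 10.5) is present — its section is the full 20×29 rectangle (perimeter 98.00 mm); After the difference (first − rest): starting from the result so far, the 20×29 cube at (16, 10.5) partially overlaps it — only the 2.01 mm² overlap (of its 580.00 mm²) is removed, clipping the outline — boundary = 76.27 mm. Overall, the cross-section is a single solid region. Total boundary length (outer) = 76.27 mm.

76.27 mm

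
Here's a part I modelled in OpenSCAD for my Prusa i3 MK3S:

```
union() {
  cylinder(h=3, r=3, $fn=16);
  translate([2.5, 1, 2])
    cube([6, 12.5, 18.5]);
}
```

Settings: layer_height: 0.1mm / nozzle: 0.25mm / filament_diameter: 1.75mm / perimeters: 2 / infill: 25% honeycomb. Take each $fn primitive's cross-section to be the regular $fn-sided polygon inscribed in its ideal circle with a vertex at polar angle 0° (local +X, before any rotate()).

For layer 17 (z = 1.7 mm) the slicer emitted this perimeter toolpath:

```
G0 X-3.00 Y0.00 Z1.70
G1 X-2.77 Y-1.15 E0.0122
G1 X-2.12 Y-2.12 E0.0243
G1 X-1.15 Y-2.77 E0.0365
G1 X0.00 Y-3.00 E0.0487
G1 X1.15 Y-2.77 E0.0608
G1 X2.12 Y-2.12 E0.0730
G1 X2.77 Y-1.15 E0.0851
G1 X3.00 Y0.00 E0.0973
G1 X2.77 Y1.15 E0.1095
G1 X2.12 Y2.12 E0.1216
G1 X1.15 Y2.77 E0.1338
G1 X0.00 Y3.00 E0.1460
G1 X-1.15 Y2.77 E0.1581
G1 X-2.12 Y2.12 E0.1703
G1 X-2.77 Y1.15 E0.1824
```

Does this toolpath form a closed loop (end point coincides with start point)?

no

Start point (G0): (-3.00, 0.00). End point (last G1): the path does not return to the start — open.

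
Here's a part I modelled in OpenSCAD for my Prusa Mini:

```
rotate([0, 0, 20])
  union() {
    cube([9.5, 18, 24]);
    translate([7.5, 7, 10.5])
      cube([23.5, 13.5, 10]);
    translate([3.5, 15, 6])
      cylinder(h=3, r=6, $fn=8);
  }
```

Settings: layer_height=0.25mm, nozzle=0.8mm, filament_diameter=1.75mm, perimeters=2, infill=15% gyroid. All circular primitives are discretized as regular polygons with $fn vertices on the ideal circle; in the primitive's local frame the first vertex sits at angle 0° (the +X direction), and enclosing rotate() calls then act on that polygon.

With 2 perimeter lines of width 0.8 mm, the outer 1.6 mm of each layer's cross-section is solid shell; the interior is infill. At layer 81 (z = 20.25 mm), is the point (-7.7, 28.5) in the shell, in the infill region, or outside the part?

At z = 20.25 mm: the cube (footprint 9.5×18) is included at this height; the 23.5×13.5 cube at (7.5, 7) contributes its full rectangle; the cylinder at (3.5, 15) does not reach this height (z outside [6, 9]); Combining (union): the regions partially overlap (shared area 22.00 mm²), so overlapping operands fuse into one piece — 1 connected region; (rotated 20° about Z; rotation is an isometry so areas/perimeters/island counts are preserved). Overall, the cross-section is a single solid region. Undo the 20° rotation: the query point maps to (2.512, 29.415) in the un-rotated model frame. The nearest boundary edge runs (7.50, 18.00)→(7.50, 20.50); distance from the point to it = 10.22 mm. The point is not inside any of the regions above, so it lies outside the cross-section (10.22 mm from the nearest boundary).

outside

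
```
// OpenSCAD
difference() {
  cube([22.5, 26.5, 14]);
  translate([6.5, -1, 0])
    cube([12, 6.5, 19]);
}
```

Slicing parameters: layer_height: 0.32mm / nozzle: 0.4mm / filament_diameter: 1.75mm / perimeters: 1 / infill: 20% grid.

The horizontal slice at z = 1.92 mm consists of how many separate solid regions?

At z = 1.92 mm: the cube is present — its section is the full 22.5×26.5 rectangle; the cube at (6.5, -1) is present — its section is the full 12×6.5 rectangle; Taking the first minus the rest: starting from the 22.5×26.5 cube, the 12×6.5 cube at (6.5, -1) partially overlaps it — only the 66.00 mm² overlap (of its 78.00 mm²) is removed, clipping the outline — 1 connected region. The result has 1 disconnected region.

1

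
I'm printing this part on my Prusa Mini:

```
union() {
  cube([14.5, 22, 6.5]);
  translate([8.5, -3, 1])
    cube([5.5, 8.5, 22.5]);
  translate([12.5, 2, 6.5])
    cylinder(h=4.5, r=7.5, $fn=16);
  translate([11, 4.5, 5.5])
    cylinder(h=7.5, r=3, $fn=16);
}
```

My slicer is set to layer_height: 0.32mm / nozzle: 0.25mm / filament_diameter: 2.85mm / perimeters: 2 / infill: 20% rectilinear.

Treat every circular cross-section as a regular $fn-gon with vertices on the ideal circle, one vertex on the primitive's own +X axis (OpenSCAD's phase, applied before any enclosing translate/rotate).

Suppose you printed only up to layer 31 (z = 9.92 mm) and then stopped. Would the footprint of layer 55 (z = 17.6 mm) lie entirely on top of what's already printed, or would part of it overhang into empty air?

Compare the two slices. At z = 9.92: the cube does not reach this height (z outside [0, 6.5]); the cube at (8.5, -3) is present — its section is the full 5.5×8.5 rectangle (area 46.75 mm²); the r=7.5 cylinder at (12.5, 2) contributes a regular 16-gon of circumradius 7.5 (area = (16/2)·7.500²·sin(360°/16) = 172.21 mm²); the r=3 cylinder at (11, 4.5) contributes a regular 16-gon of circumradius 3 (area = (16/2)·3.000²·sin(360°/16) = 27.55 mm²); Taking the union: the regions partially overlap — summed areas 246.51 mm² minus the doubly-counted overlap 74.30 mm² gives 172.21 mm² — area = 172.21 mm². At z = 17.6: the cube is absent (z outside [0, 6.5]); the 5.5×8.5 cube at (8.5, -3) contributes its full rectangle (area 46.75 mm²); the cylinder at (12.5, 2) is not intersected at this z (z outside [6.5, 11]); the cylinder at (11, 4.5) is absent (z outside [5.5, 13]); Combining (union): only the 5.5×8.5 cube at (8.5, -3) is present, so the union is just that shape — area = 46.75 mm². Checking containment: the cross-section at z = 17.6 is a subset of the cross-section at z = 9.92.

entirely on top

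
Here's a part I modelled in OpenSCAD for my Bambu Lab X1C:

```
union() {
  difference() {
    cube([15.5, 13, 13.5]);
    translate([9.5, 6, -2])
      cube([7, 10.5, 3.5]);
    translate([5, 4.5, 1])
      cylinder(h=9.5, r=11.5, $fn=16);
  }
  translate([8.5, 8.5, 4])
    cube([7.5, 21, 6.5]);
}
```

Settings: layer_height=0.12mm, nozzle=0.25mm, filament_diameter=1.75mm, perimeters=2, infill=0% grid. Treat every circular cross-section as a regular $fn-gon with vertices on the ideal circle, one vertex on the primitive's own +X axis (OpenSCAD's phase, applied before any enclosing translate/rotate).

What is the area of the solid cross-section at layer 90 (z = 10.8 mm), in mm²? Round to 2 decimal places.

At z = 10.8 mm: the 15.5×13 cube contributes its full rectangle (area 201.50 mm²); the cube at (9.5, 6) is not intersected at this z (z outside [-2, 1.5]); the cylinder at (5, 4.5) does not reach this height (z outside [1, 10.5]); Taking the first minus the rest: none of the subtracted shapes is present at this height, so the 15.5×13 cube is unchanged — area = 201.50 mm²; the cube at (8.5, 8.5) is not intersected at this z (z outside [4, 10.5]); Taking the union: only that combined region is present, so the union is just that shape — area = 201.50 mm². Overall, the cross-section is a single solid region. Net area = 201.50 mm².

201.50 mm²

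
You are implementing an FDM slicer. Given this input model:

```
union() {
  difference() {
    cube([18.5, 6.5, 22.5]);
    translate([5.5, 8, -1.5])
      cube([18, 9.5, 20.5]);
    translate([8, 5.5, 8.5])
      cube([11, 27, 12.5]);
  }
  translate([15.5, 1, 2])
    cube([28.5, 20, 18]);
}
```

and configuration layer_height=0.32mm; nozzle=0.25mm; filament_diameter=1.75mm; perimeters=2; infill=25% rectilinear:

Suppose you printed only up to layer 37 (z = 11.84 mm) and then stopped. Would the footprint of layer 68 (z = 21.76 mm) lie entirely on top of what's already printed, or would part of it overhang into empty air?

Compare the two slices. At z = 11.84: the cube (footprint 18.5×6.5) is included at this height (area 120.25 mm²); the cube at (5.5, 8) is present — its section is the full 18×9.5 rectangle (area 171.00 mm²); the cube at (8, 5.5) (footprint 11×27) is included at this height (area 297.00 mm²); After the difference (first − rest): starting from the 18.5×6.5 cube (120.25 mm²), the 18×9.5 cube at (5.5, 8) misses the remaining region (no effect); the 11×27 cube at (8, 5.5) partially overlaps it — only the 10.50 mm² overlap (of its 297.00 mm²) is removed, clipping the outline — area = 109.75 mm²; the cube at (15.5, 1) (footprint 28.5×20) is included at this height (area 570.00 mm²); Combining (union): the regions partially overlap — summed areas 679.75 mm² minus the doubly-counted overlap 13.50 mm² gives 666.25 mm² — area = 666.25 mm². At z = 21.76: the cube (footprint 18.5×6.5) is included at this height (area 120.25 mm²); the cube at (5.5, 8) is absent (z outside [-1.5, 19]); the cube at (8, 5.5) does not reach this height (z outside [8.5, 21]); Subtracting the remaining from the first: none of the subtracted shapes is present at this height, so the 18.5×6.5 cube is unchanged — area = 120.25 mm²; the cube at (15.5, 1) is absent (z outside [2, 20]); Taking the union: only the result so far is present, so the union is just that shape — area = 120.25 mm². Checking containment: at z = 21.76 the cross-section extends beyond the z = 11.84 cross-section by about 7.50 mm².

part overhangs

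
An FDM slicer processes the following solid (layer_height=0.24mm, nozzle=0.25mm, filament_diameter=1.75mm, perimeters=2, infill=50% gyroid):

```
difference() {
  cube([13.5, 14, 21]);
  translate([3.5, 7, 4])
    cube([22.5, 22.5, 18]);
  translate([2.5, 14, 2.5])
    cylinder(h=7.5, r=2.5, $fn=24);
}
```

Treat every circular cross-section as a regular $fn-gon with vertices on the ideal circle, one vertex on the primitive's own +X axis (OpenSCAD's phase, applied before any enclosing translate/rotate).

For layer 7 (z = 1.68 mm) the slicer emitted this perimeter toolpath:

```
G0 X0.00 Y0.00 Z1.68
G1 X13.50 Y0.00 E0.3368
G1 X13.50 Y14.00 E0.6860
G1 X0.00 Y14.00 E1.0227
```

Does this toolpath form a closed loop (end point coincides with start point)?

no

Start point (G0): (0.00, 0.00). End point (last G1): the path does not return to the start — open.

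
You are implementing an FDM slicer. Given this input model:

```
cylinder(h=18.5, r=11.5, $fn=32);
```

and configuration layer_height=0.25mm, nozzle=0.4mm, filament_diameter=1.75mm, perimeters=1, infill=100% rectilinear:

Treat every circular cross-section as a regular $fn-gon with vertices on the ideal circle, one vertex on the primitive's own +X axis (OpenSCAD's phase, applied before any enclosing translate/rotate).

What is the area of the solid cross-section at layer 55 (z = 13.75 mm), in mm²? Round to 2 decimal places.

412.81 mm²

At z = 13.75 mm: the r=11.5 cylinder contributes a regular 32-gon of circumradius 11.5 (area = (32/2)·11.500²·sin(360°/32) = 412.81 mm²). Overall, the cross-section is a single solid region. Net area = 412.81 mm².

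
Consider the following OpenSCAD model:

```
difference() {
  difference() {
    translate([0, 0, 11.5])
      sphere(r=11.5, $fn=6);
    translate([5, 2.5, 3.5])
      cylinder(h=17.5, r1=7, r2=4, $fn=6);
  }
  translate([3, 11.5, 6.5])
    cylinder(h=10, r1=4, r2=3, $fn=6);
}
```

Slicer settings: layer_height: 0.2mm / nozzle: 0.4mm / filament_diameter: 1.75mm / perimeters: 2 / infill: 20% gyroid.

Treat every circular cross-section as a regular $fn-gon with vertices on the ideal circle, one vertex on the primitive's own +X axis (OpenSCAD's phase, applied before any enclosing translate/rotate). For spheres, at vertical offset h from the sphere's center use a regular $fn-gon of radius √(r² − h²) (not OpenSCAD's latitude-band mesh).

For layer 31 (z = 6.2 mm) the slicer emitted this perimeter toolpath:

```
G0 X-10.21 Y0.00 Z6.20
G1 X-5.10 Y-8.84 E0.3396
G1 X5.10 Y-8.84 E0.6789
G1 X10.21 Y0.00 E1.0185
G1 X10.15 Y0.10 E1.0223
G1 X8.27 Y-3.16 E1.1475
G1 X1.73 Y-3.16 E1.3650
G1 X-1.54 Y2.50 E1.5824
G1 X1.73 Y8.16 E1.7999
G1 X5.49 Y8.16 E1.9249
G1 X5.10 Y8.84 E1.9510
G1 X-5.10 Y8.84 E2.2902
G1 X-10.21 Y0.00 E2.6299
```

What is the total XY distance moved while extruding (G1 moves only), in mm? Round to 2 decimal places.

79.07 mm

Sum the Euclidean lengths of each G1 segment: total = 79.07 mm.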